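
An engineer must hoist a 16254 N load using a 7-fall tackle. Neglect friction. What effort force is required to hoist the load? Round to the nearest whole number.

Block-and-tackle MA = number of supporting rope parts = 7.
Effort = load / MA = 16254 / 7 = 2322 N.

2322 N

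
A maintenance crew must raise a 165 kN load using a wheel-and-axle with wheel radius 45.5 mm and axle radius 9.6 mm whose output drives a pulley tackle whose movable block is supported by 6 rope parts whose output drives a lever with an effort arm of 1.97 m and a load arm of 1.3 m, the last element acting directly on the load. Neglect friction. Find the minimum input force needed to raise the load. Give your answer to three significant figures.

3.83 kN

Wheel-and-axle MA = R/r = 45.5/9.6 = 4.7396.
Block-and-tackle MA = number of supporting rope parts = 6.
Lever MA = effort arm / load arm = 1.97/1.3 = 1.5154.
Combined ideal MA = 4.7396 × 6 × 1.5154 = 43.094.
Effort = load / MA = 165 / 43.094 = 3.8289 kN.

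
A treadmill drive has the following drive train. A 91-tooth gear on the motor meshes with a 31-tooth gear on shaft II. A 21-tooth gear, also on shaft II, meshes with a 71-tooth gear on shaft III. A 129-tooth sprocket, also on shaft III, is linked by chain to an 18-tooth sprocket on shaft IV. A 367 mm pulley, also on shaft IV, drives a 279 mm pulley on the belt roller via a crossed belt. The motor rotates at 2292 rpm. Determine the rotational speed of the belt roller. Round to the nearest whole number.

18760 rpm

Gear mesh: ratio = 31/91 = 0.34066, so shaft II turns at 2292 / 0.34066 = 6728.1 rpm.
Gear mesh: ratio = 71/21 = 3.381, so shaft III turns at 6728.1 / 3.381 = 1990 rpm.
Chain: ratio = 18/129 = 0.13953, so shaft IV turns at 1990 / 0.13953 = 14262 rpm.
Belt: ratio = 279/367 = 0.76022, so the belt roller turns at 14262 / 0.76022 = 18760 rpm.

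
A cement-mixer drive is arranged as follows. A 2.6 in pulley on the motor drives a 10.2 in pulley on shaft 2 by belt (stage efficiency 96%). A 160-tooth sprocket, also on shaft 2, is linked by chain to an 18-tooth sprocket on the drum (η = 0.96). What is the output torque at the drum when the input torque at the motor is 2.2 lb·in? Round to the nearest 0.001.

0.895 lb·in

Belt: ratio = 10.2/2.6 = 3.9231; torque at shaft 2 = 2.2 × 3.9231 × 0.96 = 8.2855 lb·in.
Chain: ratio = 18/160 = 0.1125; torque at the drum = 8.2855 × 0.1125 × 0.96 = 0.89484 lb·in.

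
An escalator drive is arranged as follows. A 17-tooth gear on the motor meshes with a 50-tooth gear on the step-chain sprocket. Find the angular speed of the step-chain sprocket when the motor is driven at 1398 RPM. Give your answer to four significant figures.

475.3 RPM

the motor → the step-chain sprocket (gear mesh, 50/17): 1398 ÷ 2.9412 = 475.32 RPM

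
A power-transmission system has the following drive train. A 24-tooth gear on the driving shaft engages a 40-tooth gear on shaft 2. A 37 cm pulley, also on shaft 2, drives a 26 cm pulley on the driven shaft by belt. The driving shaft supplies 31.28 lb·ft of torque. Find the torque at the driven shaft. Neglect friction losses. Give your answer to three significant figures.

36.6 lb·ft

Gear mesh: ratio = 40/24 = 1.6667; torque at shaft 2 = 31.28 × 1.6667 = 52.133 lb·ft.
Belt: ratio = 26/37 = 0.7027; torque at the driven shaft = 52.133 × 0.7027 = 36.634 lb·ft.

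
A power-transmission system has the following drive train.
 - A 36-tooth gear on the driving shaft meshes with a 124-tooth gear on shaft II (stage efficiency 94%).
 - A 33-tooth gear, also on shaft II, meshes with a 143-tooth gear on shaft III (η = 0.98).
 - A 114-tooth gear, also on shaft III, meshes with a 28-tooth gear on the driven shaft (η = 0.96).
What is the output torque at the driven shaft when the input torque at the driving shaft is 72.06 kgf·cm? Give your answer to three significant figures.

gear mesh 124/36 = 3.4444 → τ = 72.06·3.4444·0.94 = 233.31 kgf·cm
gear mesh 143/33 = 4.3333 → τ = 233.31·4.3333·0.98 = 990.81 kgf·cm
gear mesh 28/114 = 0.24561 → τ = 990.81·0.24561·0.96 = 233.62 kgf·cm

234 kgf·cm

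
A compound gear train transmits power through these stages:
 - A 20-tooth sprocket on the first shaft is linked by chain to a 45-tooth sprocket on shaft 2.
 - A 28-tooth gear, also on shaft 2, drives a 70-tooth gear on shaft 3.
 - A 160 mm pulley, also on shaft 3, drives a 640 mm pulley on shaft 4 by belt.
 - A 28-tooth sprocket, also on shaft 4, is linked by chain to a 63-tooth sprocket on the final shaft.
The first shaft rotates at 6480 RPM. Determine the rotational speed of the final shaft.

128 RPM

the first shaft → shaft 2 (chain, 45/20): 6480 ÷ 2.25 = 2880 RPM
shaft 2 → shaft 3 (gear mesh, 70/28): 2880 ÷ 2.5 = 1152 RPM
shaft 3 → shaft 4 (belt, 640/160): 1152 ÷ 4 = 288 RPM
shaft 4 → the final shaft (chain, 63/28): 288 ÷ 2.25 = 128 RPM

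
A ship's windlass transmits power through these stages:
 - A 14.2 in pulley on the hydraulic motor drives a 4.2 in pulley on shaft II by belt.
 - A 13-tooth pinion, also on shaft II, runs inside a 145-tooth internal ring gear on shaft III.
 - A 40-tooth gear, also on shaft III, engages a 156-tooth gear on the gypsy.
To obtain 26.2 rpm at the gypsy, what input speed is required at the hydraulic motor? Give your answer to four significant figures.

Overall ratio R = 0.29577 × 11.154 × 3.9 = 12.866.
Required input speed = output speed × R = 26.2 × 12.866 = 337.09 rpm.

337.1 rpm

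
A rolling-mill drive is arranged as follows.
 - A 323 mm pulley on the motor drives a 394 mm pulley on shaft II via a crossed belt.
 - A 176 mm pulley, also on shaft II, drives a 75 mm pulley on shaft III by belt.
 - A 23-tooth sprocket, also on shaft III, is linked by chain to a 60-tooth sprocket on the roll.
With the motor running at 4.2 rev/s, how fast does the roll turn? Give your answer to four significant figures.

Belt: ratio = 394/323 = 1.2198, so shaft II turns at 4.2 / 1.2198 = 3.4431 rev/s.
Belt: ratio = 75/176 = 0.42614, so shaft III turns at 3.4431 / 0.42614 = 8.0799 rev/s.
Chain: ratio = 60/23 = 2.6087, so the roll turns at 8.0799 / 2.6087 = 3.0973 rev/s.

3.097 rev/s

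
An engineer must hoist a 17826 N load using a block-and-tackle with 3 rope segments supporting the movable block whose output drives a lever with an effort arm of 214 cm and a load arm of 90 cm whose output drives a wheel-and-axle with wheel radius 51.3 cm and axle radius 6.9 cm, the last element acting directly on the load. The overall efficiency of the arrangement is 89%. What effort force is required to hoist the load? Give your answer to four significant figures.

Block-and-tackle MA = number of supporting rope parts = 3.
Lever MA = effort arm / load arm = 214/90 = 2.3778.
Wheel-and-axle MA = R/r = 51.3/6.9 = 7.4348.
Combined ideal MA = 3 × 2.3778 × 7.4348 = 53.035.
Actual MA = 53.035 × 0.89 = 47.201.
Effort = load / actual MA = 17826 / 47.201 = 377.66 N.

377.7 N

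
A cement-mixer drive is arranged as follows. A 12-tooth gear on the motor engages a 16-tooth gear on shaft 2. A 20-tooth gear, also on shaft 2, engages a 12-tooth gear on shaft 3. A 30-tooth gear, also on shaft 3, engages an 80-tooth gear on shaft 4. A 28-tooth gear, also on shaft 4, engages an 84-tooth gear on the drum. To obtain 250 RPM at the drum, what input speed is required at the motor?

1600 RPM

Overall ratio R = 1.3333 × 0.6 × 2.6667 × 3 = 6.4.
Required input speed = output speed × R = 250 × 6.4 = 1600 RPM.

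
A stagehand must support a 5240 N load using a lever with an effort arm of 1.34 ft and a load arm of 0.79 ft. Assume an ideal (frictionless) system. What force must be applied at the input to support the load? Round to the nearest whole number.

Lever MA = effort arm / load arm = 1.34/0.79 = 1.6962.
Effort = load / MA = 5240 / 1.6962 = 3089.3 N.

3089 N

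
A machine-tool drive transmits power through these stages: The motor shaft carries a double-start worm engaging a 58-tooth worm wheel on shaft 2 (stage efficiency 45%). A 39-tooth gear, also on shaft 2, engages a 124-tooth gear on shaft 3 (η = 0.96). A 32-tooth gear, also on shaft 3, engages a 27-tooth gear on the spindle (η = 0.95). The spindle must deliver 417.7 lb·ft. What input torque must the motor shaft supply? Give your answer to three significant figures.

13.1 lb·ft

Overall ratio R = 29 × 3.1795 × 0.84375 = 77.798; overall efficiency η = 0.45 × 0.96 × 0.95 = 0.4104.
Input torque = output torque / (R × η) = 417.7 / (77.798 × 0.4104) = 13.082 lb·ft.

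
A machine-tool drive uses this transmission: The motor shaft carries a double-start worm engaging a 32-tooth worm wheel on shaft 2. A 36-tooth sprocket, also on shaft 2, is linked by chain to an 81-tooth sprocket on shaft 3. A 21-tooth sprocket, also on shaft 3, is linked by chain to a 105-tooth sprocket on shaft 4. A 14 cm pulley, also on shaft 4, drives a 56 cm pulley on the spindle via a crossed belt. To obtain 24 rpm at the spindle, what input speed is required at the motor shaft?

17280 rpm

Overall ratio R = 16 × 2.25 × 5 × 4 = 720.
Required input speed = output speed × R = 24 × 720 = 17280 rpm.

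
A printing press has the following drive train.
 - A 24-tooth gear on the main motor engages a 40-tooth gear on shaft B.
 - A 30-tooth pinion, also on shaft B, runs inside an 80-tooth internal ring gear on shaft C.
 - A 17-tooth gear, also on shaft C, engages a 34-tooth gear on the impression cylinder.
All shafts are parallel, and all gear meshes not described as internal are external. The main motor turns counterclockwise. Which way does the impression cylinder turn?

counterclockwise

the main motor → shaft B: external mesh, 1 reversal → CW.
shaft B → shaft C: internal mesh, same direction → CW.
shaft C → the impression cylinder: external mesh, 1 reversal → CCW.
2 reversals in total — an even number — so the impression cylinder turns the same way as the main motor.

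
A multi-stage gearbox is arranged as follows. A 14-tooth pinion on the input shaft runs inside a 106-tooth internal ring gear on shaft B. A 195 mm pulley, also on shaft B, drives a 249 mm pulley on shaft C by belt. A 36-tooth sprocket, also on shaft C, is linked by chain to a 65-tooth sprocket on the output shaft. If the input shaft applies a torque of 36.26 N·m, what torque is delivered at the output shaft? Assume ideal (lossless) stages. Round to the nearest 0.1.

633.0 N·m

Internal gear: ratio = 106/14 = 7.5714; torque at shaft B = 36.26 × 7.5714 = 274.54 N·m.
Belt: ratio = 249/195 = 1.2769; torque at shaft C = 274.54 × 1.2769 = 350.57 N·m.
Chain: ratio = 65/36 = 1.8056; torque at the output shaft = 350.57 × 1.8056 = 632.97 N·m.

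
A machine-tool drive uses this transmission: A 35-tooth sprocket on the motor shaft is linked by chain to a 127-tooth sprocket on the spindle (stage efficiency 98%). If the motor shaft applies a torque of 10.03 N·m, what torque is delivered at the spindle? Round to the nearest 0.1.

After the chain (127/35): 10.03 × 3.6286 × 0.98 = 35.667 N·m

35.7 N·m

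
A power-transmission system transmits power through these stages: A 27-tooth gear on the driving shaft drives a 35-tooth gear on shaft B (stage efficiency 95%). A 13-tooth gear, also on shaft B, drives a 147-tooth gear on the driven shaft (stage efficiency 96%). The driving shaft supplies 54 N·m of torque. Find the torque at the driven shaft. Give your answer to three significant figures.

722 N·m

Gear mesh: ratio = 35/27 = 1.2963; torque at shaft B = 54 × 1.2963 × 0.95 = 66.5 N·m.
Gear mesh: ratio = 147/13 = 11.308; torque at the driven shaft = 66.5 × 11.308 × 0.96 = 721.88 N·m.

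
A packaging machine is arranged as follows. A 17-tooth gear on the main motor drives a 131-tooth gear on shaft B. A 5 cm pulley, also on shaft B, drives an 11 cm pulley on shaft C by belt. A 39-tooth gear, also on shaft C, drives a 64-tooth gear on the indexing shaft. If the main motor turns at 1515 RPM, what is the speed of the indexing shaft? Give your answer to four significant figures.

the main motor → shaft B (gear mesh, 131/17): 1515 ÷ 7.7059 = 196.6 RPM
shaft B → shaft C (belt, 11/5): 196.6 ÷ 2.2 = 89.365 RPM
shaft C → the indexing shaft (gear mesh, 64/39): 89.365 ÷ 1.641 = 54.457 RPM

54.46 RPM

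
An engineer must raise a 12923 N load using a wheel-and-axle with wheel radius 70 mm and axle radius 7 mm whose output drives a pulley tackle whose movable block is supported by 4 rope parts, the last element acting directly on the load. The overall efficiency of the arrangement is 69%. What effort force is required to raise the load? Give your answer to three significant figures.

Wheel-and-axle MA = R/r = 70/7 = 10.
Block-and-tackle MA = number of supporting rope parts = 4.
Combined ideal MA = 10 × 4 = 40.
Actual MA = 40 × 0.69 = 27.6.
Effort = load / actual MA = 12923 / 27.6 = 468.22 N.

468 N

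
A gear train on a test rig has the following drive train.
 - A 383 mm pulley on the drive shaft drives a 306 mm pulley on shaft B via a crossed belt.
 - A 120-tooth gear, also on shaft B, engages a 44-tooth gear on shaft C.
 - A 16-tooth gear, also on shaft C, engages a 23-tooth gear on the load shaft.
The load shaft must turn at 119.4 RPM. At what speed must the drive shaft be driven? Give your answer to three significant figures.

Overall ratio R = 0.79896 × 0.36667 × 1.4375 = 0.42112.
Required input speed = output speed × R = 119.4 × 0.42112 = 50.281 RPM.

50.3 RPM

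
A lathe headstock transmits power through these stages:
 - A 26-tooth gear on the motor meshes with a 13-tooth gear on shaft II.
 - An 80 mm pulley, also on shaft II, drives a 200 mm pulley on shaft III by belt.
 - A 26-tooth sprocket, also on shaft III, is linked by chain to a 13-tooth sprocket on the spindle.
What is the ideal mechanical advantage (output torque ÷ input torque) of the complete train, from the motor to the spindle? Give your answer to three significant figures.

Each stage contributes driven/driver: gear mesh 13/26 = 0.5, belt 200/80 = 2.5, chain 13/26 = 0.5.
Overall: 0.5 × 2.5 × 0.5 = 0.625.

0.625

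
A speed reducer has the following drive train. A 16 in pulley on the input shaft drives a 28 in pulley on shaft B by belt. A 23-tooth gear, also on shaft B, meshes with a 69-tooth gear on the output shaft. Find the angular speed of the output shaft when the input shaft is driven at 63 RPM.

12 RPM

belt 28/16 = 1.75 → 63/1.75 = 36 RPM
gear mesh 69/23 = 3 → 36/3 = 12 RPM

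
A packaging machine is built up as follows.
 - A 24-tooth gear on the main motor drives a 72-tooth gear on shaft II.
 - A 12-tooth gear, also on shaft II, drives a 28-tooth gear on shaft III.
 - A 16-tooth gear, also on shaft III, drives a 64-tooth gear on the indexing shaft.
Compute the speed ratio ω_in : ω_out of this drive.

Each stage contributes driven/driver: gear mesh 72/24 = 3, gear mesh 28/12 = 2.3333, gear mesh 64/16 = 4.
Overall: 3 × 2.3333 × 4 = 28.

28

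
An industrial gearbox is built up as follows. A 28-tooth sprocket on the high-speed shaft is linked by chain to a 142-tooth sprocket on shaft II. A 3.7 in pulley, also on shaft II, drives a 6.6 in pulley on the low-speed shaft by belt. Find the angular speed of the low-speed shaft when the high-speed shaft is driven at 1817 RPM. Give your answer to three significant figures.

201 RPM

the high-speed shaft → shaft II (chain, 142/28): 1817 ÷ 5.0714 = 358.28 RPM
shaft II → the low-speed shaft (belt, 6.6/3.7): 358.28 ÷ 1.7838 = 200.85 RPM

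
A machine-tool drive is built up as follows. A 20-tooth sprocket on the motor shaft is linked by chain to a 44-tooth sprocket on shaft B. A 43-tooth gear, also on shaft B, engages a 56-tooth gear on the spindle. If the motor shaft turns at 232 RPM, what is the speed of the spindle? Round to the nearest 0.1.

81.0 RPM

Chain: ratio = 44/20 = 2.2, so shaft B turns at 232 / 2.2 = 105.45 RPM.
Gear mesh: ratio = 56/43 = 1.3023, so the spindle turns at 105.45 / 1.3023 = 80.974 RPM.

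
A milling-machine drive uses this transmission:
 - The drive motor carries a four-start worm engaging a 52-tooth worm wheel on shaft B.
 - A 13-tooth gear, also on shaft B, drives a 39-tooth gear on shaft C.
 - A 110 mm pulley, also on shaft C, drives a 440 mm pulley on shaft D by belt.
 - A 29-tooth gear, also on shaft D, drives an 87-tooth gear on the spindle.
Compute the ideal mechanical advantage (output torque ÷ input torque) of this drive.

468

Each stage contributes driven/driver: worm 52/4 = 13, gear mesh 39/13 = 3, belt 440/110 = 4, gear mesh 87/29 = 3.
Overall: 13 × 3 × 4 × 3 = 468.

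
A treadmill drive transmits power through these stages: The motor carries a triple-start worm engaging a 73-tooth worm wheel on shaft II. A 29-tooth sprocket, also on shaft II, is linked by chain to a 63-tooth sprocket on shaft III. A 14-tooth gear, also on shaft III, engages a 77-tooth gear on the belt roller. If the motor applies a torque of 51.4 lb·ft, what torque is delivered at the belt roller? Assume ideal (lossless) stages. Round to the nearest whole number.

14944 lb·ft

worm 73/3 = 24.333 → τ = 51.4·24.333 = 1250.7 lb·ft
chain 63/29 = 2.1724 → τ = 1250.7·2.1724 = 2717.1 lb·ft
gear mesh 77/14 = 5.5 → τ = 2717.1·5.5 = 14944 lb·ft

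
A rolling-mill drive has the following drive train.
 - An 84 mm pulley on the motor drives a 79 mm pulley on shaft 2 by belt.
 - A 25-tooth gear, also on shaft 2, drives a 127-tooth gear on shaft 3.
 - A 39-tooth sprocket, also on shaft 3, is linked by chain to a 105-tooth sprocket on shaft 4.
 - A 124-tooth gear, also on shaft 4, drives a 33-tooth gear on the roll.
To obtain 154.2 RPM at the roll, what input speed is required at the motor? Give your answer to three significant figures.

Overall ratio R = 0.94048 × 5.08 × 2.6923 × 0.26613 = 3.4232.
Required input speed = output speed × R = 154.2 × 3.4232 = 527.85 RPM.

528 RPM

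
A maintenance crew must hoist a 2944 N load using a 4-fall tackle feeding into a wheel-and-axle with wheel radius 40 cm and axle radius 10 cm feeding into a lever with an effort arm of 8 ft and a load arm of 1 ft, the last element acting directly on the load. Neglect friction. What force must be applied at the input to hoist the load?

Block-and-tackle MA = number of supporting rope parts = 4.
Wheel-and-axle MA = R/r = 40/10 = 4.
Lever MA = effort arm / load arm = 8/1 = 8.
Combined ideal MA = 4 × 4 × 8 = 128.
Effort = load / MA = 2944 / 128 = 23 N.

23 N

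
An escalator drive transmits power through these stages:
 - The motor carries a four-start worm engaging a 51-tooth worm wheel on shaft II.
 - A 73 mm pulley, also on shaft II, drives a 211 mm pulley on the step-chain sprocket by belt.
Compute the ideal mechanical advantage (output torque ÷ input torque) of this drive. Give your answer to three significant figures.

Each stage contributes driven/driver: worm 51/4 = 12.75, belt 211/73 = 2.8904.
Overall: 12.75 × 2.8904 = 36.853.

36.9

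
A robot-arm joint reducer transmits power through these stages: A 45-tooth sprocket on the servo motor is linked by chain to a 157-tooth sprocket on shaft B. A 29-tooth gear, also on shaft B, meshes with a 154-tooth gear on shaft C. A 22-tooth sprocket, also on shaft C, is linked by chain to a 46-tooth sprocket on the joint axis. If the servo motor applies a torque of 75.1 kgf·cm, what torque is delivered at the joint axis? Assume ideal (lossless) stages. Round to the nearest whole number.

2909 kgf·cm

chain 157/45 = 3.4889 → τ = 75.1·3.4889 = 262.02 kgf·cm
gear mesh 154/29 = 5.3103 → τ = 262.02·5.3103 = 1391.4 kgf·cm
chain 46/22 = 2.0909 → τ = 1391.4·2.0909 = 2909.3 kgf·cm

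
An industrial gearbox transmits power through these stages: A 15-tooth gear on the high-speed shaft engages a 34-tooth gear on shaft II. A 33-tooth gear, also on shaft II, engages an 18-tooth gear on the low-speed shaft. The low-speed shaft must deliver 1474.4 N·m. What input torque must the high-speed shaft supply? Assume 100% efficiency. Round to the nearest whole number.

1193 N·m

Overall ratio R = 2.2667 × 0.54545 = 1.2364.
Input torque = output torque / R = 1474.4 / 1.2364 = 1192.5 N·m.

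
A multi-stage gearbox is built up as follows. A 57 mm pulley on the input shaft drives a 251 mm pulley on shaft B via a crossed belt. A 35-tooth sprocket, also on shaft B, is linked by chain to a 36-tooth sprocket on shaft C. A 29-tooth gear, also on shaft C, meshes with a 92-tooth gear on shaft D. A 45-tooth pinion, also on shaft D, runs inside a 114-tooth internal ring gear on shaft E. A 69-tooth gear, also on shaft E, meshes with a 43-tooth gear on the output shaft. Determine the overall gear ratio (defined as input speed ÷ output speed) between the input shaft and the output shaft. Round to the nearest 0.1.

Each stage contributes driven/driver: belt 251/57 = 4.4035, chain 36/35 = 1.0286, gear mesh 92/29 = 3.1724, internal gear 114/45 = 2.5333, gear mesh 43/69 = 0.62319.
Overall: 4.4035 × 1.0286 × 3.1724 × 2.5333 × 0.62319 = 22.685.

22.7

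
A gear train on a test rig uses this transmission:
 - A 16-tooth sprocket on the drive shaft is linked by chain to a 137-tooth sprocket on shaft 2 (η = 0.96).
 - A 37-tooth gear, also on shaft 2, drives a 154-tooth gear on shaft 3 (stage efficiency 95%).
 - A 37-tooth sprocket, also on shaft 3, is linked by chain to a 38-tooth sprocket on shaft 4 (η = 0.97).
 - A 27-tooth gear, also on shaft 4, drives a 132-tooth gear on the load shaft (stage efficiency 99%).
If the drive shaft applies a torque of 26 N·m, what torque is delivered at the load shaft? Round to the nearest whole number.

4075 N·m

Chain: ratio = 137/16 = 8.5625; torque at shaft 2 = 26 × 8.5625 × 0.96 = 213.72 N·m.
Gear mesh: ratio = 154/37 = 4.1622; torque at shaft 3 = 213.72 × 4.1622 × 0.95 = 845.06 N·m.
Chain: ratio = 38/37 = 1.027; torque at shaft 4 = 845.06 × 1.027 × 0.97 = 841.86 N·m.
Gear mesh: ratio = 132/27 = 4.8889; torque at the load shaft = 841.86 × 4.8889 × 0.99 = 4074.6 N·m.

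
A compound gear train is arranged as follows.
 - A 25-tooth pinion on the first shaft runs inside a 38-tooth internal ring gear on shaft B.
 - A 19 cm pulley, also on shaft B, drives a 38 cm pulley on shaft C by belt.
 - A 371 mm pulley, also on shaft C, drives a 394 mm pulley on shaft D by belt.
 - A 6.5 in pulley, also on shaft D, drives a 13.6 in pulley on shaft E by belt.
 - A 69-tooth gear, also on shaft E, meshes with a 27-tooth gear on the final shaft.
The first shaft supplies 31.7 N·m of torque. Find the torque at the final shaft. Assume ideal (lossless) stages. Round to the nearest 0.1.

Internal gear: ratio = 38/25 = 1.52; torque at shaft B = 31.7 × 1.52 = 48.184 N·m.
Belt: ratio = 38/19 = 2; torque at shaft C = 48.184 × 2 = 96.368 N·m.
Belt: ratio = 394/371 = 1.062; torque at shaft D = 96.368 × 1.062 = 102.34 N·m.
Belt: ratio = 13.6/6.5 = 2.0923; torque at shaft E = 102.34 × 2.0923 = 214.13 N·m.
Gear mesh: ratio = 27/69 = 0.3913; torque at the final shaft = 214.13 × 0.3913 = 83.791 N·m.

83.8 N·m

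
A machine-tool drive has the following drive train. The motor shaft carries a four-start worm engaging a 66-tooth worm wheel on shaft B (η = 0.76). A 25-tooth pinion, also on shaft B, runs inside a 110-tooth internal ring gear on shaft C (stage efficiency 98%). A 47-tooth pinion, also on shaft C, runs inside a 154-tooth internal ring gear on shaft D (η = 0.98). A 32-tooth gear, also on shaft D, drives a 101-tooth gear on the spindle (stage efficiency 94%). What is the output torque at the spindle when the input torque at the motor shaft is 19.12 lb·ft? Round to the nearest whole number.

9849 lb·ft

Worm: ratio = 66/4 = 16.5; torque at shaft B = 19.12 × 16.5 × 0.76 = 239.76 lb·ft.
Internal gear: ratio = 110/25 = 4.4; torque at shaft C = 239.76 × 4.4 × 0.98 = 1033.9 lb·ft.
Internal gear: ratio = 154/47 = 3.2766; torque at shaft D = 1033.9 × 3.2766 × 0.98 = 3319.8 lb·ft.
Gear mesh: ratio = 101/32 = 3.1562; torque at the spindle = 3319.8 × 3.1562 × 0.94 = 9849.5 lb·ft.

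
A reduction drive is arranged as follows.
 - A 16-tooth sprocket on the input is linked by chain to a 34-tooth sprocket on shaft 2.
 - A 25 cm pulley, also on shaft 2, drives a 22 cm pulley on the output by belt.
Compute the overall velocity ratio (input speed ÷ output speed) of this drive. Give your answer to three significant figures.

1.87

Each stage contributes driven/driver: chain 34/16 = 2.125, belt 22/25 = 0.88.
Overall: 2.125 × 0.88 = 1.87.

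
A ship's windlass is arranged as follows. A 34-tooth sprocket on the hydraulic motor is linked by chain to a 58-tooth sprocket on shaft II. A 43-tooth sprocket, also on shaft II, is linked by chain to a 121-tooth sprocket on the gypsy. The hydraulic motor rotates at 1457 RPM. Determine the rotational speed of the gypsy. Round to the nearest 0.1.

303.5 RPM

the hydraulic motor → shaft II (chain, 58/34): 1457 ÷ 1.7059 = 854.1 RPM
shaft II → the gypsy (chain, 121/43): 854.1 ÷ 2.814 = 303.52 RPM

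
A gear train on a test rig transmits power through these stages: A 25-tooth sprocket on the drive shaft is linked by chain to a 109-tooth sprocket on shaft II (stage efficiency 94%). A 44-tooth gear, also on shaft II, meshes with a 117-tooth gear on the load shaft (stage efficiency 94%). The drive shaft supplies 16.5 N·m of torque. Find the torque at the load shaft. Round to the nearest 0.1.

chain 109/25 = 4.36 → τ = 16.5·4.36·0.94 = 67.624 N·m
gear mesh 117/44 = 2.6591 → τ = 67.624·2.6591·0.94 = 169.03 N·m

169.0 N·m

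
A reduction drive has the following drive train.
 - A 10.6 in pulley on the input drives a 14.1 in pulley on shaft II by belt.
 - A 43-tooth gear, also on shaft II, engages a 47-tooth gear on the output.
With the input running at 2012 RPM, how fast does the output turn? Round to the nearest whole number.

1384 RPM

Belt: ratio = 14.1/10.6 = 1.3302, so shaft II turns at 2012 / 1.3302 = 1512.6 RPM.
Gear mesh: ratio = 47/43 = 1.093, so the output turns at 1512.6 / 1.093 = 1383.8 RPM.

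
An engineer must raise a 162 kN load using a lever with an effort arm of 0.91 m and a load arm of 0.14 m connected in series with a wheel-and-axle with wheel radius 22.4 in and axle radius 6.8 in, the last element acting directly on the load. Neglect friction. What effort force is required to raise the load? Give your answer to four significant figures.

Lever MA = effort arm / load arm = 0.91/0.14 = 6.5.
Wheel-and-axle MA = R/r = 22.4/6.8 = 3.2941.
Combined ideal MA = 6.5 × 3.2941 = 21.412.
Effort = load / MA = 162 / 21.412 = 7.5659 kN.

7.566 kN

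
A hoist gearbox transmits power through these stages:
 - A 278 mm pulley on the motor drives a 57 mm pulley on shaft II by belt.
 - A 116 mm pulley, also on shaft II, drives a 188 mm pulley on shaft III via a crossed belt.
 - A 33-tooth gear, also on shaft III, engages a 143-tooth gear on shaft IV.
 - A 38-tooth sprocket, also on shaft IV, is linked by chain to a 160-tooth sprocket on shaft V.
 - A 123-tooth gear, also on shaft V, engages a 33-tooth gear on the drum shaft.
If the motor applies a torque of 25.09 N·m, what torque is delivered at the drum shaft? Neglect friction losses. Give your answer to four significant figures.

belt 57/278 = 0.20504 → τ = 25.09·0.20504 = 5.1444 N·m
belt 188/116 = 1.6207 → τ = 5.1444·1.6207 = 8.3374 N·m
gear mesh 143/33 = 4.3333 → τ = 8.3374·4.3333 = 36.129 N·m
chain 160/38 = 4.2105 → τ = 36.129·4.2105 = 152.12 N·m
gear mesh 33/123 = 0.26829 → τ = 152.12·0.26829 = 40.813 N·m

40.81 N·m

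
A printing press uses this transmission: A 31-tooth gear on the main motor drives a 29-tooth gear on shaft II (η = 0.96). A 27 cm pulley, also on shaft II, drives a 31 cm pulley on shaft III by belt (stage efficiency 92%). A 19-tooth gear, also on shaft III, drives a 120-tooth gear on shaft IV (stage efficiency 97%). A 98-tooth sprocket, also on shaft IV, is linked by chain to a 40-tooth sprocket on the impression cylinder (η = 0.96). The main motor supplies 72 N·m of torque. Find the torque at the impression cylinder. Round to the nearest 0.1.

After the gear mesh (29/31): 72 × 0.93548 × 0.96 = 64.661 N·m
After the belt (31/27): 64.661 × 1.1481 × 0.92 = 68.301 N·m
After the gear mesh (120/19): 68.301 × 6.3158 × 0.97 = 418.43 N·m
After the chain (40/98): 418.43 × 0.40816 × 0.96 = 163.96 N·m

164.0 N·m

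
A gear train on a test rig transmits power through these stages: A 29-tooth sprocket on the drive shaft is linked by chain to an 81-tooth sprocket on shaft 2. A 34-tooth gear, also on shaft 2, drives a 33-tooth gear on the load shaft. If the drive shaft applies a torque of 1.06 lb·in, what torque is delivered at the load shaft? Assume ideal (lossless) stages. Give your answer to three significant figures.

After the chain (81/29): 1.06 × 2.7931 = 2.9607 lb·in
After the gear mesh (33/34): 2.9607 × 0.97059 = 2.8736 lb·in

2.87 lb·in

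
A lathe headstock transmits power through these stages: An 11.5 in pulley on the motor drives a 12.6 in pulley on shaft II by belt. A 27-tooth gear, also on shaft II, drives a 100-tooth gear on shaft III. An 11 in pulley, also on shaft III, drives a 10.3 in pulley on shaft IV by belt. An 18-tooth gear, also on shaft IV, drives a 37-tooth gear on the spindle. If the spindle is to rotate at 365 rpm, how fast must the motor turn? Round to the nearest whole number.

Overall ratio R = 1.0957 × 3.7037 × 0.93636 × 2.0556 = 7.8106.
Required input speed = output speed × R = 365 × 7.8106 = 2850.9 rpm.

2851 rpm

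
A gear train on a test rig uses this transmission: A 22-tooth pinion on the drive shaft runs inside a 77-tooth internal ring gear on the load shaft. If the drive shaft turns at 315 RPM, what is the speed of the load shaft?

internal gear 77/22 = 3.5 → 315/3.5 = 90 RPM

90 RPM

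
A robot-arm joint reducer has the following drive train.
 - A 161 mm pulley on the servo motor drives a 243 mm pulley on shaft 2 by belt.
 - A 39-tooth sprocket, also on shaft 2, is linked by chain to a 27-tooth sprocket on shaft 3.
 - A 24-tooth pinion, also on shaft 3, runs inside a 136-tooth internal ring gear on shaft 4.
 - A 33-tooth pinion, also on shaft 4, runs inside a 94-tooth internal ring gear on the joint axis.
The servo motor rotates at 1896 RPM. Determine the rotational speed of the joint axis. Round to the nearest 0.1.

Belt: ratio = 243/161 = 1.5093, so shaft 2 turns at 1896 / 1.5093 = 1256.2 RPM.
Chain: ratio = 27/39 = 0.69231, so shaft 3 turns at 1256.2 / 0.69231 = 1814.5 RPM.
Internal gear: ratio = 136/24 = 5.6667, so shaft 4 turns at 1814.5 / 5.6667 = 320.21 RPM.
Internal gear: ratio = 94/33 = 2.8485, so the joint axis turns at 320.21 / 2.8485 = 112.41 RPM.

112.4 RPM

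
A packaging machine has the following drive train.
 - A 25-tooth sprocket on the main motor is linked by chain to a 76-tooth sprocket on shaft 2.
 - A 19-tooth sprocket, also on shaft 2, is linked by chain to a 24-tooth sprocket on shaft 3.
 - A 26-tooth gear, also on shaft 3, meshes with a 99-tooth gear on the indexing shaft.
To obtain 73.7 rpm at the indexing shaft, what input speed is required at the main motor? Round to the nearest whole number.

1078 rpm

Overall ratio R = 3.04 × 1.2632 × 3.8077 = 14.622.
Required input speed = output speed × R = 73.7 × 14.622 = 1077.6 rpm.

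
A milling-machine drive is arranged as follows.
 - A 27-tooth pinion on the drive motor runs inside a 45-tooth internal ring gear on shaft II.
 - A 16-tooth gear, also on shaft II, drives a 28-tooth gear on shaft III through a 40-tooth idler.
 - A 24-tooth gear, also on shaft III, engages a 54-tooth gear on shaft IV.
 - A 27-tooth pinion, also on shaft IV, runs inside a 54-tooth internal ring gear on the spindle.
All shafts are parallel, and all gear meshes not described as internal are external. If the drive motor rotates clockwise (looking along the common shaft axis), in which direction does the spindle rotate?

the drive motor → shaft II: internal mesh, same direction → CW.
shaft II → shaft III: driver → idler → driven is 2 external meshes, 2 reversals → CW.
shaft III → shaft IV: external mesh, 1 reversal → CCW.
shaft IV → the spindle: internal mesh, same direction → CCW.
3 reversals in total — an odd number — so the spindle turns opposite to the drive motor.

anticlockwise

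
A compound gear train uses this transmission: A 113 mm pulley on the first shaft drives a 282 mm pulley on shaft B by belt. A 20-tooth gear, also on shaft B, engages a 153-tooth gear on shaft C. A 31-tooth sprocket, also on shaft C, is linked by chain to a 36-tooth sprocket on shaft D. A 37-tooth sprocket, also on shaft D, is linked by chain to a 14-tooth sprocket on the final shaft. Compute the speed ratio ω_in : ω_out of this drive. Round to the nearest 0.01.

8.39

Each stage contributes driven/driver: belt 282/113 = 2.4956, gear mesh 153/20 = 7.65, chain 36/31 = 1.1613, chain 14/37 = 0.37838.
Overall: 2.4956 × 7.65 × 1.1613 × 0.37838 = 8.3888.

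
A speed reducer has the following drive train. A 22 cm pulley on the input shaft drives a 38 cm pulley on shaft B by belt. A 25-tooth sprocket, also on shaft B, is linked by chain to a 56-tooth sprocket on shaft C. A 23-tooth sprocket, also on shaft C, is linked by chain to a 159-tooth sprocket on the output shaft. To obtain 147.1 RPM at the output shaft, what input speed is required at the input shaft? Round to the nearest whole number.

Overall ratio R = 1.7273 × 2.24 × 6.913 = 26.747.
Required input speed = output speed × R = 147.1 × 26.747 = 3934.5 RPM.

3935 RPM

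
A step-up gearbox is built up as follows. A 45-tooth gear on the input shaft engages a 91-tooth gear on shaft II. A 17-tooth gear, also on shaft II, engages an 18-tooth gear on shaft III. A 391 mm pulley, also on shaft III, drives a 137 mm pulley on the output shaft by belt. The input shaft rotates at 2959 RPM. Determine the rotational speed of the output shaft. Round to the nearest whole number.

Gear mesh: ratio = 91/45 = 2.0222, so shaft II turns at 2959 / 2.0222 = 1463.2 RPM.
Gear mesh: ratio = 18/17 = 1.0588, so shaft III turns at 1463.2 / 1.0588 = 1382 RPM.
Belt: ratio = 137/391 = 0.35038, so the output shaft turns at 1382 / 0.35038 = 3944.1 RPM.

3944 RPM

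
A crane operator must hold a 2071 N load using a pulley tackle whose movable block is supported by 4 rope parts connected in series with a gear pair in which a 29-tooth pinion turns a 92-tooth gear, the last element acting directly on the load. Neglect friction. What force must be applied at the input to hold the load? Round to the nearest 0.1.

Block-and-tackle MA = number of supporting rope parts = 4.
Gear pair MA = 92/29 = 3.1724.
Combined ideal MA = 4 × 3.1724 = 12.69.
Effort = load / MA = 2071 / 12.69 = 163.2 N.

163.2 N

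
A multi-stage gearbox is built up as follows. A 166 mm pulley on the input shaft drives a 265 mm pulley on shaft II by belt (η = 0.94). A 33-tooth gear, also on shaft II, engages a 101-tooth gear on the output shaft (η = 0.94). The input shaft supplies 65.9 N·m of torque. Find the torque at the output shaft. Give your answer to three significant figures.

belt 265/166 = 1.5964 → τ = 65.9·1.5964·0.94 = 98.89 N·m
gear mesh 101/33 = 3.0606 → τ = 98.89·3.0606·0.94 = 284.5 N·m

285 N·m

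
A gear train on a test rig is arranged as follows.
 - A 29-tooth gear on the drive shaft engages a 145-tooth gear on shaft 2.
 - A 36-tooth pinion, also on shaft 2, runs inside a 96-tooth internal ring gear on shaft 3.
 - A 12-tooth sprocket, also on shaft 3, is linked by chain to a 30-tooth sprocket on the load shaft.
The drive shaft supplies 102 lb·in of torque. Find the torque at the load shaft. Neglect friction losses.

After the gear mesh (145/29): 102 × 5 = 510 lb·in
After the internal gear (96/36): 510 × 2.6667 = 1360 lb·in
After the chain (30/12): 1360 × 2.5 = 3400 lb·in

3400 lb·in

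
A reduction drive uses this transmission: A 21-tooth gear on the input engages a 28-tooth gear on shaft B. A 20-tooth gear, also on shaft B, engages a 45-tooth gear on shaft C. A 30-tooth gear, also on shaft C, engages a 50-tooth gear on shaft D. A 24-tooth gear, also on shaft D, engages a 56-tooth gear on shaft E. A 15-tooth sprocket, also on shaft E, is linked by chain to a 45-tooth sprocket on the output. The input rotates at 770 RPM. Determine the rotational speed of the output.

22 RPM

gear mesh 28/21 = 1.3333 → 770/1.3333 = 577.5 RPM
gear mesh 45/20 = 2.25 → 577.5/2.25 = 256.67 RPM
gear mesh 50/30 = 1.6667 → 256.67/1.6667 = 154 RPM
gear mesh 56/24 = 2.3333 → 154/2.3333 = 66 RPM
chain 45/15 = 3 → 66/3 = 22 RPM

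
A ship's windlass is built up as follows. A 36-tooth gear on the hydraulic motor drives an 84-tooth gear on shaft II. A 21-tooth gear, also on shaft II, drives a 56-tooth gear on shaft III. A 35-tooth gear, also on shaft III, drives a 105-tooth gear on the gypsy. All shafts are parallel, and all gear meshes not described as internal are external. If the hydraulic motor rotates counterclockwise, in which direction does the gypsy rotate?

clockwise

the hydraulic motor → shaft II: external mesh, 1 reversal → CW.
shaft II → shaft III: external mesh, 1 reversal → CCW.
shaft III → the gypsy: external mesh, 1 reversal → CW.
3 reversals in total — an odd number — so the gypsy turns opposite to the hydraulic motor.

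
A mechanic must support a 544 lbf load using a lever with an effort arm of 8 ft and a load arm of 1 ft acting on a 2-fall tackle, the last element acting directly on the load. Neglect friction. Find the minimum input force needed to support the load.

Lever MA = effort arm / load arm = 8/1 = 8.
Block-and-tackle MA = number of supporting rope parts = 2.
Combined ideal MA = 8 × 2 = 16.
Effort = load / MA = 544 / 16 = 34 lbf.

34 lbf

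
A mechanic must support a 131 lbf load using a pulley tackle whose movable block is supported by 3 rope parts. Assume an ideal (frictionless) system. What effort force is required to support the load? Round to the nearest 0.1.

Block-and-tackle MA = number of supporting rope parts = 3.
Effort = load / MA = 131 / 3 = 43.667 lbf.

43.7 lbf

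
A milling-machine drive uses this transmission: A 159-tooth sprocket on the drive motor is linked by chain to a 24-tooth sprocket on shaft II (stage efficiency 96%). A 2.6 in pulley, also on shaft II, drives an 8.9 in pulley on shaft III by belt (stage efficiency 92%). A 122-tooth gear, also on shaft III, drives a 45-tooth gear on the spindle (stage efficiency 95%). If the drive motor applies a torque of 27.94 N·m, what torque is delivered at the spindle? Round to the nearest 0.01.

4.47 N·m

Chain: ratio = 24/159 = 0.15094; torque at shaft II = 27.94 × 0.15094 × 0.96 = 4.0487 N·m.
Belt: ratio = 8.9/2.6 = 3.4231; torque at shaft III = 4.0487 × 3.4231 × 0.92 = 12.75 N·m.
Gear mesh: ratio = 45/122 = 0.36885; torque at the spindle = 12.75 × 0.36885 × 0.95 = 4.4678 N·m.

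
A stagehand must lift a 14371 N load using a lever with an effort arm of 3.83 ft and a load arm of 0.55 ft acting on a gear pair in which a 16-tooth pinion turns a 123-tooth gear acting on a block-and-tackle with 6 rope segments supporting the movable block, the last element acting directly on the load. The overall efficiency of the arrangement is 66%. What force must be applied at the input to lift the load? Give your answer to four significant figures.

67.79 N

Lever MA = effort arm / load arm = 3.83/0.55 = 6.9636.
Gear pair MA = 123/16 = 7.6875.
Block-and-tackle MA = number of supporting rope parts = 6.
Combined ideal MA = 6.9636 × 7.6875 × 6 = 321.2.
Actual MA = 321.2 × 0.66 = 211.99.
Effort = load / actual MA = 14371 / 211.99 = 67.791 N.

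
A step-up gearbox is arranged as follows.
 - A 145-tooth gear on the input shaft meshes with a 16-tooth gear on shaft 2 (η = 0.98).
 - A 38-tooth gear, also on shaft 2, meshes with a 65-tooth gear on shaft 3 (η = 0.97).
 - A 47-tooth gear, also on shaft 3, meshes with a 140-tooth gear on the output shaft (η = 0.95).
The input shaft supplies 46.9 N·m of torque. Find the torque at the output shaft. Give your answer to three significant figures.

23.8 N·m

Gear mesh: ratio = 16/145 = 0.11034; torque at shaft 2 = 46.9 × 0.11034 × 0.98 = 5.0717 N·m.
Gear mesh: ratio = 65/38 = 1.7105; torque at shaft 3 = 5.0717 × 1.7105 × 0.97 = 8.415 N·m.
Gear mesh: ratio = 140/47 = 2.9787; torque at the output shaft = 8.415 × 2.9787 × 0.95 = 23.813 N·m.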